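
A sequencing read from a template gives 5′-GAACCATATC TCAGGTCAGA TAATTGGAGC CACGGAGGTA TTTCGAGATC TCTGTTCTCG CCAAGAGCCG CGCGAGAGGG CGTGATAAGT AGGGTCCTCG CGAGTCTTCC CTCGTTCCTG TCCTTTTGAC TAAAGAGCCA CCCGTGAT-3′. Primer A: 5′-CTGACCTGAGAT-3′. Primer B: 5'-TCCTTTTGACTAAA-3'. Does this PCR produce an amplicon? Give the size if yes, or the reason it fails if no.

No product — the primers' 3' ends point away from each other.

Primer A (CTGACCTGAGAT) has reverse complement ATCTCAGGTCAG, which matches the top strand at positions 8–19; primer A anneals to the top strand there with its 3' end pointing upstream toward position 8.
Primer B (TCCTTTTGACTAAA) matches the top strand directly at positions 121–134; it anneals to the bottom strand with its 3' end pointing downstream toward position 134.
The 3' ends diverge (primer A extends toward position 1, primer B toward position 148), so the primers never converge on a shared product.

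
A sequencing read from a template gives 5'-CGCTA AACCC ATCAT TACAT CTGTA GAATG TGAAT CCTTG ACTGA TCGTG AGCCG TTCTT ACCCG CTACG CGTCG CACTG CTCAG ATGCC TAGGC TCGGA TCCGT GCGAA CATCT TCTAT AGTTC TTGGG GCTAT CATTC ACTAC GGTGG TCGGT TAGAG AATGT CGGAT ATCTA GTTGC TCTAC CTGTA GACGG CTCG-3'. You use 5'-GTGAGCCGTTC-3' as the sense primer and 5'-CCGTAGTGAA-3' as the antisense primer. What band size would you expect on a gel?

100 bp

Scanning the template, GTGAGCCGTTC occurs at positions 48–58; this primer anneals to the bottom strand there with its 3' end pointing downstream.
Taking the reverse complement of CCGTAGTGAA gives TTCACTACGG, found at positions 138–147 on the template; the primer anneals here to the top strand with its 3' end pointing upstream.
The product runs from position 48 to position 147, so its length is 147 − 48 + 1 = 100 bp.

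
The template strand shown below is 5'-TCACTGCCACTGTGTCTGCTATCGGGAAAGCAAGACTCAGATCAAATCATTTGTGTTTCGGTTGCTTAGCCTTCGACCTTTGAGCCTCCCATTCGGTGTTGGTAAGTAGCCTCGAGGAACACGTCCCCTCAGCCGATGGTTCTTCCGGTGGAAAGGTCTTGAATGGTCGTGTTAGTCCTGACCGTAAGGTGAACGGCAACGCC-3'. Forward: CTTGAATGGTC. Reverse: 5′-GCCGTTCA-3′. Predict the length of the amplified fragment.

Forward primer CTTGAATGGTC is found on the top strand at positions 158–168.
Taking the reverse complement of GCCGTTCA gives TGAACGGC, found at positions 190–197 on the template; the primer anneals here to the top strand with its 3' end pointing upstream.
The product runs from position 158 to position 197, so its length is 197 − 158 + 1 = 40 bp.

40 bp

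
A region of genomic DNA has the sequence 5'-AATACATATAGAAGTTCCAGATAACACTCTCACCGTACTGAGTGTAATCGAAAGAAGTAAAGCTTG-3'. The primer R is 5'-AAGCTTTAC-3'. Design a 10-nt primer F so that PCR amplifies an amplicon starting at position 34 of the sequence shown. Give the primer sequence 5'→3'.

The reverse primer's reverse complement GTAAAGCTT matches the template at positions 57–65; the product starts at position 34.
The forward primer is identical to the top strand over positions 34–43: CGTACTGAGT.

5'-CGTACTGAGT-3'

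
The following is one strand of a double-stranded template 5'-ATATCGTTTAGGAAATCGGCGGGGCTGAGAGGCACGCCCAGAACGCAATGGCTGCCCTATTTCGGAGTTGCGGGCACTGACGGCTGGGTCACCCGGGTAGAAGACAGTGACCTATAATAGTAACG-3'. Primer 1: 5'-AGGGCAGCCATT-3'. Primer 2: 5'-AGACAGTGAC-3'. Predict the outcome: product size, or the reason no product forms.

Primer 1 (AGGGCAGCCATT) has reverse complement AATGGCTGCCCT, which matches the top strand at positions 47–58; primer 1 anneals to the top strand there with its 3' end pointing upstream toward position 47.
Primer 2 (AGACAGTGAC) matches the top strand directly at positions 102–111; it anneals to the bottom strand with its 3' end pointing downstream toward position 111.
The 3' ends diverge (primer 1 extends toward position 1, primer 2 toward position 125), so the primers never converge on a shared product.

No product — the primers' 3' ends point away from each other.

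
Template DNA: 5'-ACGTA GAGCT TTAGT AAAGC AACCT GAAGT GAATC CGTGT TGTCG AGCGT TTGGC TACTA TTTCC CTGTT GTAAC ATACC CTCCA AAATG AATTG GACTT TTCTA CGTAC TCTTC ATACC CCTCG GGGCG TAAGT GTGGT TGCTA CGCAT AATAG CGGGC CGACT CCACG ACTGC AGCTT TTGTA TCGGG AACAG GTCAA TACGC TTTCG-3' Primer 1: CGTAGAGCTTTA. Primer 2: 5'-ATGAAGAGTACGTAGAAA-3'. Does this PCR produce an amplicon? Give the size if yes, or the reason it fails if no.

Primer 1 (CGTAGAGCTTTA) matches the top strand at positions 2–13; it acts as a forward primer.
Primer 2's reverse complement is TTTCTACGTACTCTTCAT, matching the top strand at positions 100–117; it acts as a reverse primer.
The 3' ends face each other across positions 2–117, giving a 116 bp product.

Yes — a 116 bp product.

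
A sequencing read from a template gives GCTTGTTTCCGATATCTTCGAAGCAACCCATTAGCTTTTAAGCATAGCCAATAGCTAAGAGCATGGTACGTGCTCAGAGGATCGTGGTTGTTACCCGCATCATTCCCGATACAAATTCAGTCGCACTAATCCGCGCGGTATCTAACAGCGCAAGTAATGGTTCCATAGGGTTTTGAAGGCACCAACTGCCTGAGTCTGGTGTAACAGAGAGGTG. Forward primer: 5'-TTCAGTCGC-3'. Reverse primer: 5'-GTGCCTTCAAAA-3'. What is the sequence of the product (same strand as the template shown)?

Scanning the template, TTCAGTCGC occurs at positions 116–124; this primer anneals to the bottom strand there with its 3' end pointing downstream.
Reverse complement of the reverse primer: TTTTGAAGGCAC. This occurs on the top strand at positions 171–182.
The product is the template from position 116 through 182 (67 bp).

5'-TTCAGTCGCACTAATCCGCGCGGTATCTAACAGCGCAAGTAATGGTTCCATAGGGTTTTGAAGGCAC-3'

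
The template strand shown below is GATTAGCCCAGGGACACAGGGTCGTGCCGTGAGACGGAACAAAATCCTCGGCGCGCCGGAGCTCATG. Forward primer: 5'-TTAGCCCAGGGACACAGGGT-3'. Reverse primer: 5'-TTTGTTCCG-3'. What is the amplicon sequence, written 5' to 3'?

5'-TTAGCCCAGGGACACAGGGTCGTGCCGTGAGACGGAACAAA-3'

The forward primer matches the template at positions 3–22.
Taking the reverse complement of TTTGTTCCG gives CGGAACAAA, found at positions 35–43 on the template; the primer anneals here to the top strand with its 3' end pointing upstream.
The product is the template from position 3 through 43 (41 bp).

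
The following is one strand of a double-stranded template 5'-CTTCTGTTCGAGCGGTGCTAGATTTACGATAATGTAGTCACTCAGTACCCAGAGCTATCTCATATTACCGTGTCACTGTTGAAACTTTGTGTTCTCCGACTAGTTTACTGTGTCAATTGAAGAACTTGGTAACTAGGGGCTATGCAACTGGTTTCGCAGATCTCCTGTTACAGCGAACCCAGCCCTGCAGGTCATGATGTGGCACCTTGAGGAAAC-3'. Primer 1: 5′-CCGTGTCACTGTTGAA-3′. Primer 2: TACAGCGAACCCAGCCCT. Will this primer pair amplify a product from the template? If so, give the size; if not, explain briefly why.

Primer 1 (CCGTGTCACTGTTGAA) matches the top strand at positions 68–83 (3' end points downstream).
Primer 2 (TACAGCGAACCCAGCCCT) also matches the top strand directly, at positions 169–186 — its reverse complement AGGGCTGGGTTCGCTGTA is not present.
Both primers anneal to the bottom strand with 3' ends pointing the same way, so neither can prime synthesis back toward the other.

No product — both primers anneal to the same strand and extend in the same direction.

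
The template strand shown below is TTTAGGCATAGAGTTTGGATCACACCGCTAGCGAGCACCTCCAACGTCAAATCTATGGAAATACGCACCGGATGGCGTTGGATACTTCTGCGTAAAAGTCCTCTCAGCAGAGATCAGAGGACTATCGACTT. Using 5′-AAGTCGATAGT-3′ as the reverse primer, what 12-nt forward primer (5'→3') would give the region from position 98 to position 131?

5'-GTCCTCTCAGCA-3'

The reverse primer's reverse complement ACTATCGACTT matches the template at positions 121–131; the product starts at position 98.
The forward primer is identical to the top strand over positions 98–109: GTCCTCTCAGCA.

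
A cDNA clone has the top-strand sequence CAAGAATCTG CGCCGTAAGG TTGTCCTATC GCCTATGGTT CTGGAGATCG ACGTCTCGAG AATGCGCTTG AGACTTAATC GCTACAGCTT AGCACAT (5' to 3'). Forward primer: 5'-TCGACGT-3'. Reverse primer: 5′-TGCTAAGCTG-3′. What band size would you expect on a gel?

47 bp

Forward primer TCGACGT is found on the top strand at positions 48–54.
Taking the reverse complement of TGCTAAGCTG gives CAGCTTAGCA, found at positions 85–94 on the template; the primer anneals here to the top strand with its 3' end pointing upstream.
Amplicon spans positions 48–94: 47 bp.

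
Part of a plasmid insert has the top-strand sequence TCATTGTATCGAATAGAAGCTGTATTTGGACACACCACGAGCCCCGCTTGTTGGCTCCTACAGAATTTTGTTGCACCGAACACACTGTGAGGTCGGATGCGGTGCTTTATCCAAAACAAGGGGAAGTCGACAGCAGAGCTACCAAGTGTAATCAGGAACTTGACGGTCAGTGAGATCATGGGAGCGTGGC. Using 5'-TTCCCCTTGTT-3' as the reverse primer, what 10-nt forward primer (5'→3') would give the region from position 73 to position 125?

The reverse primer's reverse complement AACAAGGGGAA matches the template at positions 115–125; the product starts at position 73.
The forward primer is identical to the top strand over positions 73–82: GCACCGAACA.

5'-GCACCGAACA-3'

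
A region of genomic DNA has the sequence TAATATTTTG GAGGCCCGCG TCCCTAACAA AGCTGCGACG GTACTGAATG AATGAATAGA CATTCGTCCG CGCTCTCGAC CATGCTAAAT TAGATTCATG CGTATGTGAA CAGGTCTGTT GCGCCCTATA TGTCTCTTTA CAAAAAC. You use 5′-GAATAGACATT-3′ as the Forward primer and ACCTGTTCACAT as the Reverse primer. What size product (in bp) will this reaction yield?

Scanning the template, GAATAGACATT occurs at positions 54–64; this primer anneals to the bottom strand there with its 3' end pointing downstream.
The reverse primer's reverse complement is ATGTGAACAGGT, which matches the template at positions 104–115.
Product length = (reverse-primer end) − (forward-primer start) + 1 = 115 − 54 + 1 = 62 bp.

62 bp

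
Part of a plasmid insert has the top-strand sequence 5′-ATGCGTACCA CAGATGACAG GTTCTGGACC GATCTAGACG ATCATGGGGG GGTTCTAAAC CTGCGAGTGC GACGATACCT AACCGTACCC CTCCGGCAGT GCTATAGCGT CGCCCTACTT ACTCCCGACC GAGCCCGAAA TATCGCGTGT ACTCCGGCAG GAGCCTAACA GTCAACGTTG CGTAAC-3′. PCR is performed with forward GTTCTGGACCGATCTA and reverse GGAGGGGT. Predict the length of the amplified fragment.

74 bp

The forward primer matches the template at positions 21–36.
Taking the reverse complement of GGAGGGGT gives ACCCCTCC, found at positions 87–94 on the template; the primer anneals here to the top strand with its 3' end pointing upstream.
The product runs from position 21 to position 94, so its length is 94 − 21 + 1 = 74 bp.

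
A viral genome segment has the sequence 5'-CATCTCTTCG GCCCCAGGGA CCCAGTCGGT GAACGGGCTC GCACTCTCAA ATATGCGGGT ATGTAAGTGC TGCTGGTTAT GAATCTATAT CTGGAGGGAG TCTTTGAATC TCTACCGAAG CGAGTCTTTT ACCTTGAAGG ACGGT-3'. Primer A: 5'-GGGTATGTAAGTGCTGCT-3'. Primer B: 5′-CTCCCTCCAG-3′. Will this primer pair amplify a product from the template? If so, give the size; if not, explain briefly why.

Yes — a 44 bp product.

Primer A (GGGTATGTAAGTGCTGCT) matches the top strand at positions 57–74; it acts as a forward primer.
Primer B's reverse complement is CTGGAGGGAG, matching the top strand at positions 91–100; it acts as a reverse primer.
The 3' ends face each other across positions 57–100, giving a 44 bp product.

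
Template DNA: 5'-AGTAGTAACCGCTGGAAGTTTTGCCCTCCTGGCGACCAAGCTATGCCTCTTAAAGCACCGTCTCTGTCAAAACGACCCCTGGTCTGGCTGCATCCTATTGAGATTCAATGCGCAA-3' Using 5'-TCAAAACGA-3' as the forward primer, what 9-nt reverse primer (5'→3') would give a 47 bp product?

The forward primer binds at positions 67–75, so a 47 bp product ends at position 67 + 47 − 1 = 113.
The reverse primer anneals to the top strand over positions 105–113, i.e. to TCAATGCGC.
Its sequence written 5'→3' is the reverse complement: GCGCATTGA.

5'-GCGCATTGA-3'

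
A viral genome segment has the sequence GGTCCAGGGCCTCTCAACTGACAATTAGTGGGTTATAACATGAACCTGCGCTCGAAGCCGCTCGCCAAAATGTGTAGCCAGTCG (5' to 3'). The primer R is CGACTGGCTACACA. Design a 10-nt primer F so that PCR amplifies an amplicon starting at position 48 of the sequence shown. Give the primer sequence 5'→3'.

The reverse primer's reverse complement TGTGTAGCCAGTCG matches the template at positions 71–84; the product starts at position 48.
The forward primer is identical to the top strand over positions 48–57: GCGCTCGAAG.

5'-GCGCTCGAAG-3'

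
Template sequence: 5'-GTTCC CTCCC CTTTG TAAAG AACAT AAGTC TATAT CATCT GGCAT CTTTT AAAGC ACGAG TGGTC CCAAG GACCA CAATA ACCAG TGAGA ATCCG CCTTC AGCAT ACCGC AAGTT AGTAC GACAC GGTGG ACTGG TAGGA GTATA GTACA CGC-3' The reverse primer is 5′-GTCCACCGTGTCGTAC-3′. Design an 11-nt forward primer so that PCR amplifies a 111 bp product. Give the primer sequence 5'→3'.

The reverse primer's reverse complement GTACGACACGGTGGAC matches the template at positions 117–132, so the product ends at position 132.
A 111 bp product then starts at position 132 − 111 + 1 = 22.
The forward primer is identical to the top strand there: ACATAAGTCTA.

5'-ACATAAGTCTA-3'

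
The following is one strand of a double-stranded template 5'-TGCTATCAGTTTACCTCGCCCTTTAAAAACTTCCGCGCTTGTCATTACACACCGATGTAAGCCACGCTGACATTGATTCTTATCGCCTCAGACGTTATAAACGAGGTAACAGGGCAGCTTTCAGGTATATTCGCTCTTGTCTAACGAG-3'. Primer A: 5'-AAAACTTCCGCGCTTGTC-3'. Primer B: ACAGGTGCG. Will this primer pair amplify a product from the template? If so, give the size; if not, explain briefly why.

No product — primer B has no binding site in the template.

Primer B (ACAGGTGCG) does not match the top strand, and its reverse complement CGCACCTGT does not match either.
With no annealing site for primer B, no amplification occurs.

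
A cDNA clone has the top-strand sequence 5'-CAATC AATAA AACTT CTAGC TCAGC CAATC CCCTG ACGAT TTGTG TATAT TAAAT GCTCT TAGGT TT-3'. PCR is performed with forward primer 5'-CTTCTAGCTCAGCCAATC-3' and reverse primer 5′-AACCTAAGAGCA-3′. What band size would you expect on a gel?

54 bp

Forward primer CTTCTAGCTCAGCCAATC is found on the top strand at positions 13–30.
The reverse primer's reverse complement is TGCTCTTAGGTT, which matches the template at positions 55–66.
The product runs from position 13 to position 66, so its length is 66 − 13 + 1 = 54 bp.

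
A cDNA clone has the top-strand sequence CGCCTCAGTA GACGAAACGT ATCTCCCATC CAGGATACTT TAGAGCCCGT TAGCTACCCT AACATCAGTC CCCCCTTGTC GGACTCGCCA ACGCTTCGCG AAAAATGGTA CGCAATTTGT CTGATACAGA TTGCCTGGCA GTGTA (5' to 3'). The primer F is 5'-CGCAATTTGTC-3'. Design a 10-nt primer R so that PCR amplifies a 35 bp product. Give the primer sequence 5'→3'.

5'-TACACTGCCA-3'

The forward primer binds at positions 111–121, so a 35 bp product ends at position 111 + 35 − 1 = 145.
The reverse primer anneals to the top strand over positions 136–145, i.e. to TGGCAGTGTA.
Its sequence written 5'→3' is the reverse complement: TACACTGCCA.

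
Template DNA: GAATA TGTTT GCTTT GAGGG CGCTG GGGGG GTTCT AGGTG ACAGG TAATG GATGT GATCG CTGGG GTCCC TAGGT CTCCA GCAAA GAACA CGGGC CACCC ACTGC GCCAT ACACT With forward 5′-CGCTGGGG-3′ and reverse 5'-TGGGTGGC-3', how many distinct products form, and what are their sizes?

Two products: 81 bp, 43 bp

The forward primer CGCTGGGG matches the top strand at positions 21–28, 59–66.
The reverse primer's reverse complement is GCCACCCA, matching at positions 94–101.
Each forward site pairs with the reverse site to give a product ending at position 101: sizes 81, 43 bp.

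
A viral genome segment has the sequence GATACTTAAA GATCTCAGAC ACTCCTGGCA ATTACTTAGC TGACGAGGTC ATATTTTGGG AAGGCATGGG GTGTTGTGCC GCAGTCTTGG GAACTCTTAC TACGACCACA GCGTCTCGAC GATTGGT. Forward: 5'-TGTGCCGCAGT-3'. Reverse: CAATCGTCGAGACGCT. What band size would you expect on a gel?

Scanning the template, TGTGCCGCAGT occurs at positions 75–85; this primer anneals to the bottom strand there with its 3' end pointing downstream.
The reverse primer's reverse complement is AGCGTCTCGACGATTG, which matches the template at positions 110–125.
The product runs from position 75 to position 125, so its length is 125 − 75 + 1 = 51 bp.

51 bp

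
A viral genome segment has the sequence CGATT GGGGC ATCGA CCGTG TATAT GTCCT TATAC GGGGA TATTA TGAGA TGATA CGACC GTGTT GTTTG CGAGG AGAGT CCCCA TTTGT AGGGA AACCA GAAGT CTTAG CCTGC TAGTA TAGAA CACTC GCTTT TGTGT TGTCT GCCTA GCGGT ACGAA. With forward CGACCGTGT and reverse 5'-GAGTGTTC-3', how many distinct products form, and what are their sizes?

Two products: 118 bp, 75 bp

The forward primer CGACCGTGT matches the top strand at positions 13–21, 56–64.
The reverse primer's reverse complement is GAACACTC, matching at positions 123–130.
Each forward site pairs with the reverse site to give a product ending at position 130: sizes 118, 75 bp.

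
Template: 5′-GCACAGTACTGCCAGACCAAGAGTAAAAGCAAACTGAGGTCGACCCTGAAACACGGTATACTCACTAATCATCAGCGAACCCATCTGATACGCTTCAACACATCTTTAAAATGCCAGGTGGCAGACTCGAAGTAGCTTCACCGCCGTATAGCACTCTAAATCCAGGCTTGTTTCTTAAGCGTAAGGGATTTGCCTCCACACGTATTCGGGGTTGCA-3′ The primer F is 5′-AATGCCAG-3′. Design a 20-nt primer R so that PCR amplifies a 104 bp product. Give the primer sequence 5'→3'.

The forward primer binds at positions 110–117, so a 104 bp product ends at position 110 + 104 − 1 = 213.
The reverse primer anneals to the top strand over positions 194–213, i.e. to CTCCACACGTATTCGGGGTT.
Its sequence written 5'→3' is the reverse complement: AACCCCGAATACGTGTGGAG.

5'-AACCCCGAATACGTGTGGAG-3'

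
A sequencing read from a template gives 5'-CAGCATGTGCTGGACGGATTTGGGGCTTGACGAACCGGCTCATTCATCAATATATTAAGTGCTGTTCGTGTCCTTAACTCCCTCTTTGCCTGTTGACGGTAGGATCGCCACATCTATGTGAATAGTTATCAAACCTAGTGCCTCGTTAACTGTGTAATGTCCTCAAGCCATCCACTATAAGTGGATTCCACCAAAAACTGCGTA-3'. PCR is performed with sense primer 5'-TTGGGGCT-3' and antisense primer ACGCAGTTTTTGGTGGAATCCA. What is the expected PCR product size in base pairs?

The forward primer matches the template at positions 20–27.
Taking the reverse complement of ACGCAGTTTTTGGTGGAATCCA gives TGGATTCCACCAAAAACTGCGT, found at positions 182–203 on the template; the primer anneals here to the top strand with its 3' end pointing upstream.
Amplicon spans positions 20–203: 184 bp.

184 bp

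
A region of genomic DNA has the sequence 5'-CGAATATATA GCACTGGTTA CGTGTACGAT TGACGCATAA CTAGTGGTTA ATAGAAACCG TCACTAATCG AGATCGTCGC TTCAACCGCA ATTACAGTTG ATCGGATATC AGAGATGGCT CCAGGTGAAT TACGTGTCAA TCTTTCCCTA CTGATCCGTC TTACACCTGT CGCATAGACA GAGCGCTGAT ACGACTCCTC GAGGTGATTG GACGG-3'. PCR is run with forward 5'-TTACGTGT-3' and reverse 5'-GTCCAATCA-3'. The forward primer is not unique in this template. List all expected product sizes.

The forward primer TTACGTGT matches the top strand at positions 18–25, 130–137.
The reverse primer's reverse complement is TGATTGGAC, matching at positions 205–213.
Each forward site pairs with the reverse site to give a product ending at position 213: sizes 196, 84 bp.

196 bp, 84 bp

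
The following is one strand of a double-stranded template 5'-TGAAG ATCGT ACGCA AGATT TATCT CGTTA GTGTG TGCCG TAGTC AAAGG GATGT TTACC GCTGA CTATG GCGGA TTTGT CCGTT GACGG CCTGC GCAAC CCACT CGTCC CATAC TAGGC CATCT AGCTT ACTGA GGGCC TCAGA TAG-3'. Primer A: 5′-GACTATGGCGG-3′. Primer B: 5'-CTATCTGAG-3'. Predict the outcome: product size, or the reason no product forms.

Yes — an 85 bp product.

Primer A (GACTATGGCGG) matches the top strand at positions 64–74; it acts as a forward primer.
Primer B's reverse complement is CTCAGATAG, matching the top strand at positions 140–148; it acts as a reverse primer.
The 3' ends face each other across positions 64–148, giving an 85 bp product.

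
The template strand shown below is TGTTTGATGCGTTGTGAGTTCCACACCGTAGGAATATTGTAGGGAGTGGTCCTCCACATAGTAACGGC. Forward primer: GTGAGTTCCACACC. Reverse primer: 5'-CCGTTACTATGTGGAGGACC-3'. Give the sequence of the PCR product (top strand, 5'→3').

The forward primer matches the template at positions 14–27.
The reverse primer's reverse complement is GGTCCTCCACATAGTAACGG, which matches the template at positions 48–67.
The product is the template from position 14 through 67 (54 bp).

5'-GTGAGTTCCACACCGTAGGAATATTGTAGGGAGTGGTCCTCCACATAGTAACGG-3'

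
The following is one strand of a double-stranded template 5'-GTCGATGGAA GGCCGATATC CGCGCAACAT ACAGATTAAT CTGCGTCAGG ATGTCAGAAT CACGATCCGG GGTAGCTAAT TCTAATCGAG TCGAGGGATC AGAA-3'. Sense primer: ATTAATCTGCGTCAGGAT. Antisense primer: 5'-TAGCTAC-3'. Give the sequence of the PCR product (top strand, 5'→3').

5'-ATTAATCTGCGTCAGGATGTCAGAATCACGATCCGGGGTAGCTA-3'

Forward primer ATTAATCTGCGTCAGGAT is found on the top strand at positions 35–52.
Taking the reverse complement of TAGCTAC gives GTAGCTA, found at positions 72–78 on the template; the primer anneals here to the top strand with its 3' end pointing upstream.
The product is the template from position 35 through 78 (44 bp).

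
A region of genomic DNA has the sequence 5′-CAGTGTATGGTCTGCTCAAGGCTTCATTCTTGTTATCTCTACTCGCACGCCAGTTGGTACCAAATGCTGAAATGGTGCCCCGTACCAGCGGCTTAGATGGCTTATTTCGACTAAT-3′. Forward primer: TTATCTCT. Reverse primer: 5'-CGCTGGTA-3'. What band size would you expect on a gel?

Scanning the template, TTATCTCT occurs at positions 33–40; this primer anneals to the bottom strand there with its 3' end pointing downstream.
Taking the reverse complement of CGCTGGTA gives TACCAGCG, found at positions 83–90 on the template; the primer anneals here to the top strand with its 3' end pointing upstream.
Product length = (reverse-primer end) − (forward-primer start) + 1 = 90 − 33 + 1 = 58 bp.

58 bp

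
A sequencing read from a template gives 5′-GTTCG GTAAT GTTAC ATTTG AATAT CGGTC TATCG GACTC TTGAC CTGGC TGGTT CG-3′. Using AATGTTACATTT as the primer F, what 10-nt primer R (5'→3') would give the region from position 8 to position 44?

The product's 3' end on the top strand is position 44.
The reverse primer anneals to the top strand over positions 35–44, i.e. to GGACTCTTGA.
Its sequence written 5'→3' is the reverse complement: TCAAGAGTCC.

5'-TCAAGAGTCC-3'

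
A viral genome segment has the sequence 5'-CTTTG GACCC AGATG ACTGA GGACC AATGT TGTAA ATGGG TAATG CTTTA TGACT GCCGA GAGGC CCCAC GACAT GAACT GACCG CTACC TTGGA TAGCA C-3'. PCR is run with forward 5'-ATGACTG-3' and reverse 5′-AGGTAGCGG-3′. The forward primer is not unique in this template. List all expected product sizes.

The forward primer ATGACTG matches the top strand at positions 13–19, 50–56.
The reverse primer's reverse complement is CCGCTACCT, matching at positions 83–91.
Each forward site pairs with the reverse site to give a product ending at position 91: sizes 79, 42 bp.

79 bp, 42 bp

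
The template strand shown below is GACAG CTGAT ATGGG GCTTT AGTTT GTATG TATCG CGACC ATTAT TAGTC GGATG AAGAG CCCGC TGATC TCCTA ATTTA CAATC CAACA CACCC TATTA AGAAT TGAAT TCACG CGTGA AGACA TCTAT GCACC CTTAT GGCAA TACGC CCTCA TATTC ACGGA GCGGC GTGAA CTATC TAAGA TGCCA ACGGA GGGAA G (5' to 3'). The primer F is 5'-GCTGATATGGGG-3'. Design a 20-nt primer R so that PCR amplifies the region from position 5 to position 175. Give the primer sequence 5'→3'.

5'-TTCACGCCGCTCCGTGAATA-3'

The product's 3' end on the top strand is position 175.
The reverse primer anneals to the top strand over positions 156–175, i.e. to TATTCACGGAGCGGCGTGAA.
Its sequence written 5'→3' is the reverse complement: TTCACGCCGCTCCGTGAATA.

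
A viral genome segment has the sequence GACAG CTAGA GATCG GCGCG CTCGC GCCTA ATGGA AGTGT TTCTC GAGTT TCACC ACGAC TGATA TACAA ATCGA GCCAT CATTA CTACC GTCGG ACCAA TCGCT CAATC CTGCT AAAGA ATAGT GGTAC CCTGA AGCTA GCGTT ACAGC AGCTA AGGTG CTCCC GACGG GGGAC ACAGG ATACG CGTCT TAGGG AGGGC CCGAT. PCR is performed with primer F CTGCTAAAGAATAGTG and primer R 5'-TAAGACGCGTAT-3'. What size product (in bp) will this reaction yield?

The forward primer matches the template at positions 111–126.
Taking the reverse complement of TAAGACGCGTAT gives ATACGCGTCTTA, found at positions 181–192 on the template; the primer anneals here to the top strand with its 3' end pointing upstream.
Product length = (reverse-primer end) − (forward-primer start) + 1 = 192 − 111 + 1 = 82 bp.

82 bp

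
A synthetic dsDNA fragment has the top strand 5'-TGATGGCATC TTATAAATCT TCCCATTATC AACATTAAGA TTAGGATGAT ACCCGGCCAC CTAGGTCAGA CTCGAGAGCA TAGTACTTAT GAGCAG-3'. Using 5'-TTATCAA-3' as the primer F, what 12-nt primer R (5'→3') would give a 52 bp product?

The forward primer binds at positions 26–32, so a 52 bp product ends at position 26 + 52 − 1 = 77.
The reverse primer anneals to the top strand over positions 66–77, i.e. to TCAGACTCGAGA.
Its sequence written 5'→3' is the reverse complement: TCTCGAGTCTGA.

5'-TCTCGAGTCTGA-3'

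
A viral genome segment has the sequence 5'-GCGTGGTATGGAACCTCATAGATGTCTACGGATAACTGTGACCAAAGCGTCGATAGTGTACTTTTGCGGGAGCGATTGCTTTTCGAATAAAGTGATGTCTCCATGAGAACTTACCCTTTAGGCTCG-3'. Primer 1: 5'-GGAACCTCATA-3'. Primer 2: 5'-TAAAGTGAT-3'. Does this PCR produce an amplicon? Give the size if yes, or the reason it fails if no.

Primer 1 (GGAACCTCATA) matches the top strand at positions 10–20 (3' end points downstream).
Primer 2 (TAAAGTGAT) also matches the top strand directly, at positions 88–96 — its reverse complement ATCACTTTA is not present.
Both primers anneal to the bottom strand with 3' ends pointing the same way, so neither can prime synthesis back toward the other.

No product — both primers anneal to the same strand and extend in the same direction.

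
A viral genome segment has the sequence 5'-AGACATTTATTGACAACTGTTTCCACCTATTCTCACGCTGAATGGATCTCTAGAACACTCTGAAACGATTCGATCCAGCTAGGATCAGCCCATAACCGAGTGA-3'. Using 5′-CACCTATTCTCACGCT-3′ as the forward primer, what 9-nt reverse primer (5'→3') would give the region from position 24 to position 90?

5'-GGCTGATCC-3'

The product's 3' end on the top strand is position 90.
The reverse primer anneals to the top strand over positions 82–90, i.e. to GGATCAGCC.
Its sequence written 5'→3' is the reverse complement: GGCTGATCC.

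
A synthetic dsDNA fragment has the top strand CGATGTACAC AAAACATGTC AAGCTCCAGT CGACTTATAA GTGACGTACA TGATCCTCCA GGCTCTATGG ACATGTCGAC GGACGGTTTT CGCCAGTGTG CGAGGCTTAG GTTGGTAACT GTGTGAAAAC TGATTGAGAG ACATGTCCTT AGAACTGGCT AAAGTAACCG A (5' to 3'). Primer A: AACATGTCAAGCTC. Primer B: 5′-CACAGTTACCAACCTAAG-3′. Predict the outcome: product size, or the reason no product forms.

Primer A (AACATGTCAAGCTC) matches the top strand at positions 13–26; it acts as a forward primer.
Primer B's reverse complement is CTTAGGTTGGTAACTGTG, matching the top strand at positions 106–123; it acts as a reverse primer.
The 3' ends face each other across positions 13–123, giving a 111 bp product.

Yes — a 111 bp product.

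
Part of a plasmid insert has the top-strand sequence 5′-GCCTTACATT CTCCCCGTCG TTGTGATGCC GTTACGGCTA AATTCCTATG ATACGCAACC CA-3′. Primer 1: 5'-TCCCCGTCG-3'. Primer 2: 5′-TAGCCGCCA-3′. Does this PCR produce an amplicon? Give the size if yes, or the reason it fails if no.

No product — primer 2 has no binding site in the template.

Primer 2 (TAGCCGCCA) does not match the top strand, and its reverse complement TGGCGGCTA does not match either.
With no annealing site for primer 2, no amplification occurs.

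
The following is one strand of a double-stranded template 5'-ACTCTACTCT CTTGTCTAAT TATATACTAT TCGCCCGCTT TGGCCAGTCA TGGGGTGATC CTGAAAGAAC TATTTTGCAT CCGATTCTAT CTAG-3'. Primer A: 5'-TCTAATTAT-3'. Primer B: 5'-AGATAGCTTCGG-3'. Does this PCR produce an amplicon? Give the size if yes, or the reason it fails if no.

Primer B (AGATAGCTTCGG) does not match the top strand, and its reverse complement CCGAAGCTATCT does not match either.
With no annealing site for primer B, no amplification occurs.

No product — primer B has no binding site in the template.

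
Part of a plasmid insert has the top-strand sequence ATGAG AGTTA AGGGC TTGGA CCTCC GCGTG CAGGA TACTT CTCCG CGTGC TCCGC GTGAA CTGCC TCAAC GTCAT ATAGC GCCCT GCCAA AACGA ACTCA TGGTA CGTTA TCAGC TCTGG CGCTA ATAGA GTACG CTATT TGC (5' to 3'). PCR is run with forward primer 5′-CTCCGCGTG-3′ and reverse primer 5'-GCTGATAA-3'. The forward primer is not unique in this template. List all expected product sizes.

94 bp, 75 bp, 66 bp

The forward primer CTCCGCGTG matches the top strand at positions 22–30, 41–49, 50–58.
The reverse primer's reverse complement is TTATCAGC, matching at positions 108–115.
Each forward site pairs with the reverse site to give a product ending at position 115: sizes 94, 75, 66 bp.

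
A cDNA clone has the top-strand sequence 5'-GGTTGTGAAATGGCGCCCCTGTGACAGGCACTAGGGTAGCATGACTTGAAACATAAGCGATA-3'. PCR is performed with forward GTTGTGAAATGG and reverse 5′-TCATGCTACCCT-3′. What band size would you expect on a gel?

43 bp

Forward primer GTTGTGAAATGG is found on the top strand at positions 2–13.
Taking the reverse complement of TCATGCTACCCT gives AGGGTAGCATGA, found at positions 33–44 on the template; the primer anneals here to the top strand with its 3' end pointing upstream.
Amplicon spans positions 2–44: 43 bp.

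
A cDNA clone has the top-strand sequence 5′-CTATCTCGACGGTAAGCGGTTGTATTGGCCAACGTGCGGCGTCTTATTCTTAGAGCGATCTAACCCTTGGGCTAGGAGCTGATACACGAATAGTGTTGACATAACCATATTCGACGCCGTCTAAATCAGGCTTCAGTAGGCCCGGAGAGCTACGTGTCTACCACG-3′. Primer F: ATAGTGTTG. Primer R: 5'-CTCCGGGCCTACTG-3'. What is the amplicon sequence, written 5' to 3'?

Forward primer ATAGTGTTG is found on the top strand at positions 90–98.
The reverse primer's reverse complement is CAGTAGGCCCGGAG, which matches the template at positions 134–147.
The product is the template from position 90 through 147 (58 bp).

5'-ATAGTGTTGACATAACCATATTCGACGCCGTCTAAATCAGGCTTCAGTAGGCCCGGAG-3'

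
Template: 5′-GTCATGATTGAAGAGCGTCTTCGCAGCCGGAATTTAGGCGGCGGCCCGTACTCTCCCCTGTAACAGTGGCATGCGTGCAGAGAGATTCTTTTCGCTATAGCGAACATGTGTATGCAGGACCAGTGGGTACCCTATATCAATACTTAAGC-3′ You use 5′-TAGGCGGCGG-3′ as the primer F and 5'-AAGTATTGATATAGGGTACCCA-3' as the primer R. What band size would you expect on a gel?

111 bp

Forward primer TAGGCGGCGG is found on the top strand at positions 35–44.
Taking the reverse complement of AAGTATTGATATAGGGTACCCA gives TGGGTACCCTATATCAATACTT, found at positions 124–145 on the template; the primer anneals here to the top strand with its 3' end pointing upstream.
The product runs from position 35 to position 145, so its length is 145 − 35 + 1 = 111 bp.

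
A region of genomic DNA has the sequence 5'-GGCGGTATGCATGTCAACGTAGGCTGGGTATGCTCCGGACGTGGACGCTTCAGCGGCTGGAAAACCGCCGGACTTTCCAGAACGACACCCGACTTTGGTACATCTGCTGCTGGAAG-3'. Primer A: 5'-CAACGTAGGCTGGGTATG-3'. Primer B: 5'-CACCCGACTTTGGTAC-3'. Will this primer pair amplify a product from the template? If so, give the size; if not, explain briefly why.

No product — both primers anneal to the same strand and extend in the same direction.

Primer A (CAACGTAGGCTGGGTATG) matches the top strand at positions 15–32 (3' end points downstream).
Primer B (CACCCGACTTTGGTAC) also matches the top strand directly, at positions 86–101 — its reverse complement GTACCAAAGTCGGGTG is not present.
Both primers anneal to the bottom strand with 3' ends pointing the same way, so neither can prime synthesis back toward the other.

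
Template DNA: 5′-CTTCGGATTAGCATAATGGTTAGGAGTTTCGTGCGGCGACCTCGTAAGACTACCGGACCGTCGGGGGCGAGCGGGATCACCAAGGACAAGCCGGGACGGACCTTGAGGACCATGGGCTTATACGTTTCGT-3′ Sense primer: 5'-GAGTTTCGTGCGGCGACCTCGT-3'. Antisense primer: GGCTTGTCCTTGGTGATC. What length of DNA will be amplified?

69 bp

Scanning the template, GAGTTTCGTGCGGCGACCTCGT occurs at positions 24–45; this primer anneals to the bottom strand there with its 3' end pointing downstream.
Taking the reverse complement of GGCTTGTCCTTGGTGATC gives GATCACCAAGGACAAGCC, found at positions 75–92 on the template; the primer anneals here to the top strand with its 3' end pointing upstream.
Product length = (reverse-primer end) − (forward-primer start) + 1 = 92 − 24 + 1 = 69 bp.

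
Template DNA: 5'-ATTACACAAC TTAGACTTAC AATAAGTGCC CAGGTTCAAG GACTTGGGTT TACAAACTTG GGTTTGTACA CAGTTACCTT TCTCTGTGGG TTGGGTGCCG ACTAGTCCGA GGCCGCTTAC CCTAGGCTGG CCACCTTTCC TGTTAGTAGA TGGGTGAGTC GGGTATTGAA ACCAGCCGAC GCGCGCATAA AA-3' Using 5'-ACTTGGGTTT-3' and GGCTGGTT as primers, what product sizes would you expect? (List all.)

136 bp, 122 bp

The forward primer ACTTGGGTTT matches the top strand at positions 42–51, 56–65.
The reverse primer's reverse complement is AACCAGCC, matching at positions 170–177.
Each forward site pairs with the reverse site to give a product ending at position 177: sizes 136, 122 bp.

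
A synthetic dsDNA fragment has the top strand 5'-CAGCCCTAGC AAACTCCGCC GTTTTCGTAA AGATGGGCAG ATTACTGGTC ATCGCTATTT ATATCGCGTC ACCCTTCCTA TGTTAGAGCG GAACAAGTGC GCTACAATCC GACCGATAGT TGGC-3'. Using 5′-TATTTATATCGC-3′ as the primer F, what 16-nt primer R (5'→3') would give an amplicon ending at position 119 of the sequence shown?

5'-CTATCGGTCGGATTGT-3'

The forward primer binds at positions 56–67; the product's 3' end on the top strand is position 119.
The reverse primer anneals to the top strand over positions 104–119, i.e. to ACAATCCGACCGATAG.
Its sequence written 5'→3' is the reverse complement: CTATCGGTCGGATTGT.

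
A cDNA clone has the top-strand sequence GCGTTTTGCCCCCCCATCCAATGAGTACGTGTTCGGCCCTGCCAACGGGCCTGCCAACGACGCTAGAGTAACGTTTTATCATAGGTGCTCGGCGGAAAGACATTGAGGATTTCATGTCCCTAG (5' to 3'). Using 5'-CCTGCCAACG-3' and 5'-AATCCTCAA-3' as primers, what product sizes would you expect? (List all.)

74 bp, 62 bp

The forward primer CCTGCCAACG matches the top strand at positions 38–47, 50–59.
The reverse primer's reverse complement is TTGAGGATT, matching at positions 103–111.
Each forward site pairs with the reverse site to give a product ending at position 111: sizes 74, 62 bp.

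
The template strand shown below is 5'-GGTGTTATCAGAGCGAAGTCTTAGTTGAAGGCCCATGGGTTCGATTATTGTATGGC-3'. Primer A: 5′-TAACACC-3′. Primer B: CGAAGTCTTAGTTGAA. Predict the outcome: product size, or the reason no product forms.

No product — the primers' 3' ends point away from each other.

Primer A (TAACACC) has reverse complement GGTGTTA, which matches the top strand at positions 1–7; primer A anneals to the top strand there with its 3' end pointing upstream toward position 1.
Primer B (CGAAGTCTTAGTTGAA) matches the top strand directly at positions 14–29; it anneals to the bottom strand with its 3' end pointing downstream toward position 29.
The 3' ends diverge (primer A extends toward position 1, primer B toward position 56), so the primers never converge on a shared product.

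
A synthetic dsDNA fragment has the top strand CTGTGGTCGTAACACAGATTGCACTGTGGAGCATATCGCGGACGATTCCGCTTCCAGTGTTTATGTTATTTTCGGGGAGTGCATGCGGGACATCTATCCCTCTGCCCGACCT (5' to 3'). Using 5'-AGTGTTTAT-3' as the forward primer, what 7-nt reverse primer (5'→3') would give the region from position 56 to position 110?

The product's 3' end on the top strand is position 110.
The reverse primer anneals to the top strand over positions 104–110, i.e. to GCCCGAC.
Its sequence written 5'→3' is the reverse complement: GTCGGGC.

5'-GTCGGGC-3'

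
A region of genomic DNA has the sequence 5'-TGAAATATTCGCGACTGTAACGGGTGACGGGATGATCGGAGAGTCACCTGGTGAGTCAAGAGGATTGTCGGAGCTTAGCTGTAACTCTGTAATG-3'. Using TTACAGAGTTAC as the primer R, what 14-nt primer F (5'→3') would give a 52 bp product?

5'-GAGTCACCTGGTGA-3'

The reverse primer's reverse complement GTAACTCTGTAA matches the template at positions 81–92, so the product ends at position 92.
A 52 bp product then starts at position 92 − 52 + 1 = 41.
The forward primer is identical to the top strand there: GAGTCACCTGGTGA.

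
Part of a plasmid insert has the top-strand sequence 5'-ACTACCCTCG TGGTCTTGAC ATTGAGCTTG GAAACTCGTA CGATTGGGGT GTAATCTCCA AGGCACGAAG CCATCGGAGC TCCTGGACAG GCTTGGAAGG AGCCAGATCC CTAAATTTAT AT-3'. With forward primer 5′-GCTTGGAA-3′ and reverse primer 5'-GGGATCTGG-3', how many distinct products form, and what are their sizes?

Two products: 86 bp, 21 bp

The forward primer GCTTGGAA matches the top strand at positions 26–33, 91–98.
The reverse primer's reverse complement is CCAGATCCC, matching at positions 103–111.
Each forward site pairs with the reverse site to give a product ending at position 111: sizes 86, 21 bp.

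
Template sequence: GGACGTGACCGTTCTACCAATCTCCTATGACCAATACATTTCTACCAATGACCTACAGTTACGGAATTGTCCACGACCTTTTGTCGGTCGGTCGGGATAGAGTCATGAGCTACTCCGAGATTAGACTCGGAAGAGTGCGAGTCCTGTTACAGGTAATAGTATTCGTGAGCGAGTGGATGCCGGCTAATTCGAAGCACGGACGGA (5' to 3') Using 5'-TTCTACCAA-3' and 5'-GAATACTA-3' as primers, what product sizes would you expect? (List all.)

The forward primer TTCTACCAA matches the top strand at positions 12–20, 40–48.
The reverse primer's reverse complement is TAGTATTC, matching at positions 157–164.
Each forward site pairs with the reverse site to give a product ending at position 164: sizes 153, 125 bp.

153 bp, 125 bp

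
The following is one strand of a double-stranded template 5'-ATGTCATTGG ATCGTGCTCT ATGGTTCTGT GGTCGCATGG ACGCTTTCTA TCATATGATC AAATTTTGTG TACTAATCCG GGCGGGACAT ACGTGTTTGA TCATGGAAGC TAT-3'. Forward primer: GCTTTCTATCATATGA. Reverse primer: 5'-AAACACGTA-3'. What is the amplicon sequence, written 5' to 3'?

5'-GCTTTCTATCATATGATCAAATTTTGTGTACTAATCCGGGCGGGACATACGTGTTT-3'

Forward primer GCTTTCTATCATATGA is found on the top strand at positions 43–58.
Taking the reverse complement of AAACACGTA gives TACGTGTTT, found at positions 90–98 on the template; the primer anneals here to the top strand with its 3' end pointing upstream.
The product is the template from position 43 through 98 (56 bp).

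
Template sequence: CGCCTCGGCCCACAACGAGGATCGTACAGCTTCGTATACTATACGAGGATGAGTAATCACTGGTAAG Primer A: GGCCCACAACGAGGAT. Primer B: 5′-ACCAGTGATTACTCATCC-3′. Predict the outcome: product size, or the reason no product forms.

Yes — a 58 bp product.

Primer A (GGCCCACAACGAGGAT) matches the top strand at positions 7–22; it acts as a forward primer.
Primer B's reverse complement is GGATGAGTAATCACTGGT, matching the top strand at positions 47–64; it acts as a reverse primer.
The 3' ends face each other across positions 7–64, giving a 58 bp product.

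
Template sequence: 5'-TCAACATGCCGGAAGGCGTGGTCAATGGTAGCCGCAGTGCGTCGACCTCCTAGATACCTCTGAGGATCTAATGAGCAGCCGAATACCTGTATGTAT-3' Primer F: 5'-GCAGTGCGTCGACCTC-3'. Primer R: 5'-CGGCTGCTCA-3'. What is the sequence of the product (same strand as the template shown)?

5'-GCAGTGCGTCGACCTCCTAGATACCTCTGAGGATCTAATGAGCAGCCG-3'

Scanning the template, GCAGTGCGTCGACCTC occurs at positions 34–49; this primer anneals to the bottom strand there with its 3' end pointing downstream.
Taking the reverse complement of CGGCTGCTCA gives TGAGCAGCCG, found at positions 72–81 on the template; the primer anneals here to the top strand with its 3' end pointing upstream.
The product is the template from position 34 through 81 (48 bp).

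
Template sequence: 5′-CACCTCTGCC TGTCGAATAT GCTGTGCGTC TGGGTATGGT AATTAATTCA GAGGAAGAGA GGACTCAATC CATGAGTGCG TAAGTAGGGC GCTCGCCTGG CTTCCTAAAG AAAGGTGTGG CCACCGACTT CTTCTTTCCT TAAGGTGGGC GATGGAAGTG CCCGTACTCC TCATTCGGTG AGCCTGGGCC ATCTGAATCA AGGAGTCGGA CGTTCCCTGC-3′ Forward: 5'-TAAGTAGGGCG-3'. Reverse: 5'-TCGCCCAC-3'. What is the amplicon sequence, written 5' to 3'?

5'-TAAGTAGGGCGCTCGCCTGGCTTCCTAAAGAAAGGTGTGGCCACCGACTTCTTCTTTCCTTAAGGTGGGCGA-3'

The forward primer matches the template at positions 81–91.
Reverse complement of the reverse primer: GTGGGCGA. This occurs on the top strand at positions 145–152.
The product is the template from position 81 through 152 (72 bp).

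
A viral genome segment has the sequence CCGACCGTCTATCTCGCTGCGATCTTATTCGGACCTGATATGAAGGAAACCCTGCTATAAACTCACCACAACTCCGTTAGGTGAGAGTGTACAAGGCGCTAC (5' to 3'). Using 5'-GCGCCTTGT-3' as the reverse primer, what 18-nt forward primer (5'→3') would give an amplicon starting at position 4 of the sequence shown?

5'-ACCGTCTATCTCGCTGCG-3'

The reverse primer's reverse complement ACAAGGCGC matches the template at positions 91–99; the product starts at position 4.
The forward primer is identical to the top strand over positions 4–21: ACCGTCTATCTCGCTGCG.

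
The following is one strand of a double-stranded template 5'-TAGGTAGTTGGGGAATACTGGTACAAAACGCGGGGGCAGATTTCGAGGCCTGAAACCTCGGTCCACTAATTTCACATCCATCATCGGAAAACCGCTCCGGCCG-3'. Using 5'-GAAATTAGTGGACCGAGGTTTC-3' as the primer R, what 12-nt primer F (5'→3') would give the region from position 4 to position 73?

The reverse primer's reverse complement GAAACCTCGGTCCACTAATTTC matches the template at positions 52–73; the product starts at position 4.
The forward primer is identical to the top strand over positions 4–15: GTAGTTGGGGAA.

5'-GTAGTTGGGGAA-3'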